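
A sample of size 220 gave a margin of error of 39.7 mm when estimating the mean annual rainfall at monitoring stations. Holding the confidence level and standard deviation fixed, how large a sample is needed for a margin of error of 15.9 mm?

n = 1372

Margin of error scales as 1/√n, so n₂ = n₁·(E₁/E₂)².
n₂ = 220 × (39.7/15.9)² = 220 × 6.234 = 1371.48
Round up: n₂ = 1372.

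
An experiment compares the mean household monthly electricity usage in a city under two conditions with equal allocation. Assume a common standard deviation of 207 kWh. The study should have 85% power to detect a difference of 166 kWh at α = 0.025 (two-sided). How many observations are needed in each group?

For two equal groups, n per group = 2·((z_{α/2} + z_β)·σ/δ)².
z_{α/2} = 2.241; z_β = 1.036 (power 85%).
n = 2 × (3.277 × 207 / 166)² = 2 × 16.70 = 33.40
Round up: n = 34 per group.

34 per group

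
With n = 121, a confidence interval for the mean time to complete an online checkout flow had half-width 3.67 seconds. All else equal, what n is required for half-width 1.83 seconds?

487

Margin of error scales as 1/√n, so n₂ = n₁·(E₁/E₂)².
n₂ = 121 × (3.67/1.83)² = 121 × 4.022 = 486.66
Round up: n₂ = 487.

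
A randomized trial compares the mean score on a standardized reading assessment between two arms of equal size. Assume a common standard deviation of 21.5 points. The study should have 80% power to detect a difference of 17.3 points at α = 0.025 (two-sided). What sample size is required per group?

For two equal groups, n per group = 2·((z_{α/2} + z_β)·σ/δ)².
z_{α/2} = 2.241; z_β = 0.842 (power 80%).
n = 2 × (3.083 × 21.5 / 17.3)² = 2 × 14.68 = 29.36
Round up: n = 30 per group.

30 per group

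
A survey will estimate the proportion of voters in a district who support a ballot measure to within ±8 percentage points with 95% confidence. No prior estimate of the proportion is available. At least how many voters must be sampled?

For a proportion with margin E = 0.08 at 95% confidence, z = 1.960.
With no prior estimate, use p = 0.5, which maximizes p(1−p) at 0.25.
n = 0.25 × (z/E)² = 0.25 × (1.960/0.08)² = 150.06
Round up: n = 151.

151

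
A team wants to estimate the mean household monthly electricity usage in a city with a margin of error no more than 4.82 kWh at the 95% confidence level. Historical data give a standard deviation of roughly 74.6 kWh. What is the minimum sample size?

921

For a mean, the margin of error is E = z·σ/√n, so n = (zσ/E)².
At 95% confidence, z = 1.960.
n = (1.960 × 74.6 / 4.82)² = 920.23
Round up: n = 921.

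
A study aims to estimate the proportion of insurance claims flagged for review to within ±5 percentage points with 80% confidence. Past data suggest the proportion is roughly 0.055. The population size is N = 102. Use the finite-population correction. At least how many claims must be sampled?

For a proportion with margin E = 0.05 at 80% confidence, z = 1.282.
n = p̂(1−p̂)(z/E)² = 0.055 × 0.945 × (1.282/0.05)² = 34.17 — call this n₀.
Finite-population correction with N = 102: n = n₀ / (1 + (n₀−1)/N) = 34.17 / 1.325 = 25.79
Round up: n = 26.

n = 26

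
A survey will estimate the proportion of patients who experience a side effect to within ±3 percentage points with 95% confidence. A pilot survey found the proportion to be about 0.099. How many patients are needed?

381

For a proportion with margin E = 0.03 at 95% confidence, z = 1.960.
n = p̂(1−p̂)(z/E)² = 0.099 × 0.901 × (1.960/0.03)² = 380.74
Round up: n = 381.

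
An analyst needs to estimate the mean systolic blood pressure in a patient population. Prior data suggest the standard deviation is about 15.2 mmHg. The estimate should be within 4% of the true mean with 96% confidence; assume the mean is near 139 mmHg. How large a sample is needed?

32

For a mean, the margin of error is E = z·σ/√n, so n = (zσ/E)².
At 96% confidence, z = 2.054.
E = 4% of 139 = 5.56 mmHg.
n = (2.054 × 15.2 / 5.56)² = 31.53
Round up: n = 32.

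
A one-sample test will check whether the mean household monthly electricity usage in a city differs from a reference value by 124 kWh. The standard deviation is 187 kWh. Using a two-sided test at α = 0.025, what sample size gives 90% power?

For a one-sample z-test, n = ((z_{α/2} + z_β)·σ/δ)².
z_{α/2} = 2.241 (two-sided α = 0.025); z_β = 1.282 (power 90% → β = 0.1).
n = (3.523 × 187 / 124)² = 28.23
Round up: n = 29.

n = 29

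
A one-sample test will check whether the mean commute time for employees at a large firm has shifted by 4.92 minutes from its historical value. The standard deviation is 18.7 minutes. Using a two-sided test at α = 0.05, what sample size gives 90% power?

152

For a one-sample z-test, n = ((z_{α/2} + z_β)·σ/δ)².
z_{α/2} = 1.960 (two-sided α = 0.05); z_β = 1.282 (power 90% → β = 0.1).
n = (3.242 × 18.7 / 4.92)² = 151.84
Round up: n = 152.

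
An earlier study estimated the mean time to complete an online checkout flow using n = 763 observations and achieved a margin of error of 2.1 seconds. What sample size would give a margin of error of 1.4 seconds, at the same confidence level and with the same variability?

1717

Margin of error scales as 1/√n, so n₂ = n₁·(E₁/E₂)².
n₂ = 763 × (2.1/1.4)² = 763 × 2.25 = 1716.75
Round up: n₂ = 1717.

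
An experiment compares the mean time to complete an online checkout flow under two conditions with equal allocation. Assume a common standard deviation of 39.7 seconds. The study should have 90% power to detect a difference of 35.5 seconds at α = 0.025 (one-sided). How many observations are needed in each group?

27 per group

For two equal groups, n per group = 2·((z_α + z_β)·σ/δ)².
z_α = 1.960; z_β = 1.282 (power 90%).
n = 2 × (3.242 × 39.7 / 35.5)² = 2 × 13.14 = 26.28
Round up: n = 27 per group.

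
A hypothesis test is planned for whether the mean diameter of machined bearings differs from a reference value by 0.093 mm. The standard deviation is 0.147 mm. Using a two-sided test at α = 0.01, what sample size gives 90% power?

n = 38

For a one-sample z-test, n = ((z_{α/2} + z_β)·σ/δ)².
z_{α/2} = 2.576 (two-sided α = 0.01); z_β = 1.282 (power 90% → β = 0.1).
n = (3.858 × 0.147 / 0.093)² = 37.19
Round up: n = 38.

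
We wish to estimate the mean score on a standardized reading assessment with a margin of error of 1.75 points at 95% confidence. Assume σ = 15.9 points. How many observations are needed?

318

For a mean, the margin of error is E = z·σ/√n, so n = (zσ/E)².
At 95% confidence, z = 1.960.
n = (1.960 × 15.9 / 1.75)² = 317.12
Round up: n = 318.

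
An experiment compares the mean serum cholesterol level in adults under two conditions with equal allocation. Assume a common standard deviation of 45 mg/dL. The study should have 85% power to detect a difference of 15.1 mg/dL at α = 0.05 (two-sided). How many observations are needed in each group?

160 per group

For two equal groups, n per group = 2·((z_{α/2} + z_β)·σ/δ)².
z_{α/2} = 1.960; z_β = 1.036 (power 85%).
n = 2 × (2.996 × 45 / 15.1)² = 2 × 79.72 = 159.44
Round up: n = 160 per group.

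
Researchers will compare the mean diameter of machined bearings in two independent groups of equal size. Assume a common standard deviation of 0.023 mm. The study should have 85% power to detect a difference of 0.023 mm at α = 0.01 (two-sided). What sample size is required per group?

27 per group

For two equal groups, n per group = 2·((z_{α/2} + z_β)·σ/δ)².
z_{α/2} = 2.576; z_β = 1.036 (power 85%).
n = 2 × (3.612 × 0.023 / 0.023)² = 2 × 13.05 = 26.10
Round up: n = 27 per group.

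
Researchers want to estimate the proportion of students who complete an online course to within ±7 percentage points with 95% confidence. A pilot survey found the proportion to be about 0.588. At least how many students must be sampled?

190

For a proportion with margin E = 0.07 at 95% confidence, z = 1.960.
n = p̂(1−p̂)(z/E)² = 0.588 × 0.412 × (1.960/0.07)² = 189.93
Round up: n = 190.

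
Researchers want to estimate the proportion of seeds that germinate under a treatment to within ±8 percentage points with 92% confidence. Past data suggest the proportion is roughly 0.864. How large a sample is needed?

57

For a proportion with margin E = 0.08 at 92% confidence, z = 1.751.
n = p̂(1−p̂)(z/E)² = 0.864 × 0.136 × (1.751/0.08)² = 56.29
Round up: n = 57.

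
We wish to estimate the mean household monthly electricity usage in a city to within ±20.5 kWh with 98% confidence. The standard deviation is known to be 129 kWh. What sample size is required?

215

For a mean, the margin of error is E = z·σ/√n, so n = (zσ/E)².
At 98% confidence, z = 2.326.
n = (2.326 × 129 / 20.5)² = 214.24
Round up: n = 215.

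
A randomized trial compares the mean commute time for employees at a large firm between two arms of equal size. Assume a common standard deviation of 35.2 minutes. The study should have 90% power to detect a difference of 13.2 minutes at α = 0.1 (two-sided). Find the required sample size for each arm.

122 per group

For two equal groups, n per group = 2·((z_{α/2} + z_β)·σ/δ)².
z_{α/2} = 1.645; z_β = 1.282 (power 90%).
n = 2 × (2.927 × 35.2 / 13.2)² = 2 × 60.92 = 121.84
Round up: n = 122 per group.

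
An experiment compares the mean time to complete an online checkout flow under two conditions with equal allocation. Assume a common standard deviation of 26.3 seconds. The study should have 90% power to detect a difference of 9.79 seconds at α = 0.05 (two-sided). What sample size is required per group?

152 per group

For two equal groups, n per group = 2·((z_{α/2} + z_β)·σ/δ)².
z_{α/2} = 1.960; z_β = 1.282 (power 90%).
n = 2 × (3.242 × 26.3 / 9.79)² = 2 × 75.85 = 151.70
Round up: n = 152 per group.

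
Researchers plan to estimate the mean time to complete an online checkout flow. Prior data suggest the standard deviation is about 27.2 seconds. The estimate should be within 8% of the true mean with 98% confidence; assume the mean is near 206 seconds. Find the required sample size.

For a mean, the margin of error is E = z·σ/√n, so n = (zσ/E)².
At 98% confidence, z = 2.326.
E = 8% of 206 = 16.48 seconds.
n = (2.326 × 27.2 / 16.48)² = 14.74
Round up: n = 15.

n = 15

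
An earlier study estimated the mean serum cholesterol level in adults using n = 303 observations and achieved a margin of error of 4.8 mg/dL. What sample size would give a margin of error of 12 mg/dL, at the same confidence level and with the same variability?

Margin of error scales as 1/√n, so n₂ = n₁·(E₁/E₂)².
n₂ = 303 × (4.8/12)² = 303 × 0.16 = 48.48
Round up: n₂ = 49.

49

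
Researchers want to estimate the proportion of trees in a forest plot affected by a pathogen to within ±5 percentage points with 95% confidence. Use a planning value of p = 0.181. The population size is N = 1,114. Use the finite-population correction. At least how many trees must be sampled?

190

For a proportion with margin E = 0.05 at 95% confidence, z = 1.960.
n = p̂(1−p̂)(z/E)² = 0.181 × 0.819 × (1.960/0.05)² = 227.79 — call this n₀.
Finite-population correction with N = 1,114: n = n₀ / (1 + (n₀−1)/N) = 227.79 / 1.204 = 189.19
Round up: n = 190.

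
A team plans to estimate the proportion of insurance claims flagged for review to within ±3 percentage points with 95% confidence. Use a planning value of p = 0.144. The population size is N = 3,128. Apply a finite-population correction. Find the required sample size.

n = 451

For a proportion with margin E = 0.03 at 95% confidence, z = 1.960.
n = p̂(1−p̂)(z/E)² = 0.144 × 0.856 × (1.960/0.03)² = 526.15 — call this n₀.
Finite-population correction with N = 3,128: n = n₀ / (1 + (n₀−1)/N) = 526.15 / 1.168 = 450.47
Round up: n = 451.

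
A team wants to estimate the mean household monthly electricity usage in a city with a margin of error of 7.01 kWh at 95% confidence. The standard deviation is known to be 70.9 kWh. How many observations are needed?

393

For a mean, the margin of error is E = z·σ/√n, so n = (zσ/E)².
At 95% confidence, z = 1.960.
n = (1.960 × 70.9 / 7.01)² = 392.98
Round up: n = 393.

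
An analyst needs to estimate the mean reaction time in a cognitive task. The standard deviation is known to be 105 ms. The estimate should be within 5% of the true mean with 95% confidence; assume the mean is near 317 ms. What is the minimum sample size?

For a mean, the margin of error is E = z·σ/√n, so n = (zσ/E)².
At 95% confidence, z = 1.960.
E = 5% of 317 = 15.85 ms.
n = (1.960 × 105 / 15.85)² = 168.59
Round up: n = 169.

169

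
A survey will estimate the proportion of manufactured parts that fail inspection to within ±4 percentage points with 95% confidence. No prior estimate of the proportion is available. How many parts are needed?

For a proportion with margin E = 0.04 at 95% confidence, z = 1.960.
With no prior estimate, use p = 0.5, which maximizes p(1−p) at 0.25.
n = 0.25 × (z/E)² = 0.25 × (1.960/0.04)² = 600.25
Round up: n = 601.

601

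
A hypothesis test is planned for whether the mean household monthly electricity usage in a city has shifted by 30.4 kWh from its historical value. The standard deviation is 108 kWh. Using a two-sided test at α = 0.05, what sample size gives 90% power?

133

For a one-sample z-test, n = ((z_{α/2} + z_β)·σ/δ)².
z_{α/2} = 1.960 (two-sided α = 0.05); z_β = 1.282 (power 90% → β = 0.1).
n = (3.242 × 108 / 30.4)² = 132.66
Round up: n = 133.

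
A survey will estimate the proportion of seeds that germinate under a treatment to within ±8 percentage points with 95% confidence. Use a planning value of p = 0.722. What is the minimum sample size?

121

For a proportion with margin E = 0.08 at 95% confidence, z = 1.960.
n = p̂(1−p̂)(z/E)² = 0.722 × 0.278 × (1.960/0.08)² = 120.48
Round up: n = 121.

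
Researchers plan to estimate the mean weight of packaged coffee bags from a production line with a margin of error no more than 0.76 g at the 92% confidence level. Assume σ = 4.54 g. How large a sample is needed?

For a mean, the margin of error is E = z·σ/√n, so n = (zσ/E)².
At 92% confidence, z = 1.751.
n = (1.751 × 4.54 / 0.76)² = 109.41
Round up: n = 110.

110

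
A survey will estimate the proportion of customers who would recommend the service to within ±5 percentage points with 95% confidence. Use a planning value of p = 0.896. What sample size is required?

For a proportion with margin E = 0.05 at 95% confidence, z = 1.960.
n = p̂(1−p̂)(z/E)² = 0.896 × 0.104 × (1.960/0.05)² = 143.19
Round up: n = 144.

144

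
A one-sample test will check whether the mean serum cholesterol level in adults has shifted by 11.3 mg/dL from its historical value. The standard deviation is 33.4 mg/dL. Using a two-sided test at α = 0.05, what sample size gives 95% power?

n = 114

For a one-sample z-test, n = ((z_{α/2} + z_β)·σ/δ)².
z_{α/2} = 1.960 (two-sided α = 0.05); z_β = 1.645 (power 95% → β = 0.05).
n = (3.605 × 33.4 / 11.3)² = 113.54
Round up: n = 114.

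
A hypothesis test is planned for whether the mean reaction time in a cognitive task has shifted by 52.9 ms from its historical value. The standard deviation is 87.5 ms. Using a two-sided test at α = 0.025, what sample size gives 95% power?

42

For a one-sample z-test, n = ((z_{α/2} + z_β)·σ/δ)².
z_{α/2} = 2.241 (two-sided α = 0.025); z_β = 1.645 (power 95% → β = 0.05).
n = (3.886 × 87.5 / 52.9)² = 41.32
Round up: n = 42.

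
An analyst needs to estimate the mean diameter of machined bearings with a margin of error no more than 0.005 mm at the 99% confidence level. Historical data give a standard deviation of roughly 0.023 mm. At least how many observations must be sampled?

141

For a mean, the margin of error is E = z·σ/√n, so n = (zσ/E)².
At 99% confidence, z = 2.576.
n = (2.576 × 0.023 / 0.005)² = 140.41
Round up: n = 141.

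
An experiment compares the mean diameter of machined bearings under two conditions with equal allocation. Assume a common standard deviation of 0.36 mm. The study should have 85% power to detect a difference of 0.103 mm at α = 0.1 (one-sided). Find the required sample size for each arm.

132 per group

For two equal groups, n per group = 2·((z_α + z_β)·σ/δ)².
z_α = 1.282; z_β = 1.036 (power 85%).
n = 2 × (2.318 × 0.36 / 0.103)² = 2 × 65.64 = 131.28
Round up: n = 132 per group.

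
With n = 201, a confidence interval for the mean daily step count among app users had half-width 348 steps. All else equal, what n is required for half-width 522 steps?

Margin of error scales as 1/√n, so n₂ = n₁·(E₁/E₂)².
n₂ = 201 × (348/522)² = 201 × 0.4444 = 89.32
Round up: n₂ = 90.

90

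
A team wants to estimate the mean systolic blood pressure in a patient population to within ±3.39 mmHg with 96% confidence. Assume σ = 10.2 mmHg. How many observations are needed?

For a mean, the margin of error is E = z·σ/√n, so n = (zσ/E)².
At 96% confidence, z = 2.054.
n = (2.054 × 10.2 / 3.39)² = 38.19
Round up: n = 39.

39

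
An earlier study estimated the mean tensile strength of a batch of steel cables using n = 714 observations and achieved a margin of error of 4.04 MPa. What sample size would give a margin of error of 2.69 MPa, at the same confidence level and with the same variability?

Margin of error scales as 1/√n, so n₂ = n₁·(E₁/E₂)².
n₂ = 714 × (4.04/2.69)² = 714 × 2.256 = 1610.78
Round up: n₂ = 1611.

1611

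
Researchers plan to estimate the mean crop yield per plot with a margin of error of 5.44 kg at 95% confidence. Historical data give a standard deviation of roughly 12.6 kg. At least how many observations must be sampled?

For a mean, the margin of error is E = z·σ/√n, so n = (zσ/E)².
At 95% confidence, z = 1.960.
n = (1.960 × 12.6 / 5.44)² = 20.61
Round up: n = 21.

21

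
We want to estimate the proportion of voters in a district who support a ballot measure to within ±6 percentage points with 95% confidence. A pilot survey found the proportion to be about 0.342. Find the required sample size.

241

For a proportion with margin E = 0.06 at 95% confidence, z = 1.960.
n = p̂(1−p̂)(z/E)² = 0.342 × 0.658 × (1.960/0.06)² = 240.14
Round up: n = 241.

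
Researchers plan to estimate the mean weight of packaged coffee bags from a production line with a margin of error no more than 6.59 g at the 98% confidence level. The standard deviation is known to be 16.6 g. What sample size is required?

35

For a mean, the margin of error is E = z·σ/√n, so n = (zσ/E)².
At 98% confidence, z = 2.326.
n = (2.326 × 16.6 / 6.59)² = 34.33
Round up: n = 35.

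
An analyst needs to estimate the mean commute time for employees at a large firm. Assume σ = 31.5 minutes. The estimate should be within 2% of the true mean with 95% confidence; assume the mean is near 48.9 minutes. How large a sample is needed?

For a mean, the margin of error is E = z·σ/√n, so n = (zσ/E)².
At 95% confidence, z = 1.960.
E = 2% of 48.9 = 0.978 minutes.
n = (1.960 × 31.5 / 0.978)² = 3985.25
Round up: n = 3986.

3986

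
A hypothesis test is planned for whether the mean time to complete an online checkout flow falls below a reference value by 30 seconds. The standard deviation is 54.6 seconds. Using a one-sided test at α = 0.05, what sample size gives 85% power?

24

For a one-sample z-test, n = ((z_α + z_β)·σ/δ)².
z_α = 1.645 (one-sided α = 0.05); z_β = 1.036 (power 85% → β = 0.15).
n = (2.681 × 54.6 / 30)² = 23.81
Round up: n = 24.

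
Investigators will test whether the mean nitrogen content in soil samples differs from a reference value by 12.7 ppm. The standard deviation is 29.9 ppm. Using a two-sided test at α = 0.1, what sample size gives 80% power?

35

For a one-sample z-test, n = ((z_{α/2} + z_β)·σ/δ)².
z_{α/2} = 1.645 (two-sided α = 0.1); z_β = 0.842 (power 80% → β = 0.2).
n = (2.487 × 29.9 / 12.7)² = 34.28
Round up: n = 35.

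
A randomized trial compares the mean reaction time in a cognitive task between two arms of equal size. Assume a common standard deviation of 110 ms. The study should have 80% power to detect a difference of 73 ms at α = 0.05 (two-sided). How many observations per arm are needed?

For two equal groups, n per group = 2·((z_{α/2} + z_β)·σ/δ)².
z_{α/2} = 1.960; z_β = 0.842 (power 80%).
n = 2 × (2.802 × 110 / 73)² = 2 × 17.83 = 35.66
Round up: n = 36 per group.

36 per group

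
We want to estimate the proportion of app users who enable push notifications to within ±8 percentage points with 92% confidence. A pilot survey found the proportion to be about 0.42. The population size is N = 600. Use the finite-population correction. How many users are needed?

98

For a proportion with margin E = 0.08 at 92% confidence, z = 1.751.
n = p̂(1−p̂)(z/E)² = 0.42 × 0.58 × (1.751/0.08)² = 116.70 — call this n₀.
Finite-population correction with N = 600: n = n₀ / (1 + (n₀−1)/N) = 116.70 / 1.193 = 97.82
Round up: n = 98.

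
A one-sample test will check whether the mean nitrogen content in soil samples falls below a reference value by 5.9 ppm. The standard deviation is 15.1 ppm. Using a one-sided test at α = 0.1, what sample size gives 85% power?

For a one-sample z-test, n = ((z_α + z_β)·σ/δ)².
z_α = 1.282 (one-sided α = 0.1); z_β = 1.036 (power 85% → β = 0.15).
n = (2.318 × 15.1 / 5.9)² = 35.19
Round up: n = 36.

36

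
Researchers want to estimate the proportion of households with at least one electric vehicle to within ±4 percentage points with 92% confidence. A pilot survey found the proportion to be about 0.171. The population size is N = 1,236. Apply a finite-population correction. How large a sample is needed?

For a proportion with margin E = 0.04 at 92% confidence, z = 1.751.
n = p̂(1−p̂)(z/E)² = 0.171 × 0.829 × (1.751/0.04)² = 271.65 — call this n₀.
Finite-population correction with N = 1,236: n = n₀ / (1 + (n₀−1)/N) = 271.65 / 1.219 = 222.85
Round up: n = 223.

223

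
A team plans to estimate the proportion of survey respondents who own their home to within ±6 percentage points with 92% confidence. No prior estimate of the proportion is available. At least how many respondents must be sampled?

For a proportion with margin E = 0.06 at 92% confidence, z = 1.751.
With no prior estimate, use p = 0.5, which maximizes p(1−p) at 0.25.
n = 0.25 × (z/E)² = 0.25 × (1.751/0.06)² = 212.92
Round up: n = 213.

213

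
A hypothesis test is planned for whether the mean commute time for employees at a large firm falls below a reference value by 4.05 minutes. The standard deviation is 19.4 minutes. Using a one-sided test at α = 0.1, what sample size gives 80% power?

For a one-sample z-test, n = ((z_α + z_β)·σ/δ)².
z_α = 1.282 (one-sided α = 0.1); z_β = 0.842 (power 80% → β = 0.2).
n = (2.124 × 19.4 / 4.05)² = 103.51
Round up: n = 104.

n = 104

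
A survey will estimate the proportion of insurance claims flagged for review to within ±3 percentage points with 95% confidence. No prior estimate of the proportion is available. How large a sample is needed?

For a proportion with margin E = 0.03 at 95% confidence, z = 1.960.
With no prior estimate, use p = 0.5, which maximizes p(1−p) at 0.25.
n = 0.25 × (z/E)² = 0.25 × (1.960/0.03)² = 1067.11
Round up: n = 1068.

n = 1068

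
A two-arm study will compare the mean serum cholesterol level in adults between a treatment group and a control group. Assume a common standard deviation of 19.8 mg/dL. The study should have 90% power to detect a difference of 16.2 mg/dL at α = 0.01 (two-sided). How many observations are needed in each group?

For two equal groups, n per group = 2·((z_{α/2} + z_β)·σ/δ)².
z_{α/2} = 2.576; z_β = 1.282 (power 90%).
n = 2 × (3.858 × 19.8 / 16.2)² = 2 × 22.23 = 44.46
Round up: n = 45 per group.

45 per group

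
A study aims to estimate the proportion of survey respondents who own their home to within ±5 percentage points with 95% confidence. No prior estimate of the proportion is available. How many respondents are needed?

n = 385

For a proportion with margin E = 0.05 at 95% confidence, z = 1.960.
With no prior estimate, use p = 0.5, which maximizes p(1−p) at 0.25.
n = 0.25 × (z/E)² = 0.25 × (1.960/0.05)² = 384.16
Round up: n = 385.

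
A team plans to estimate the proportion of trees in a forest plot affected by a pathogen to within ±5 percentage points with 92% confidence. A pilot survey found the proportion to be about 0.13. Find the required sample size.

For a proportion with margin E = 0.05 at 92% confidence, z = 1.751.
n = p̂(1−p̂)(z/E)² = 0.13 × 0.87 × (1.751/0.05)² = 138.71
Round up: n = 139.

139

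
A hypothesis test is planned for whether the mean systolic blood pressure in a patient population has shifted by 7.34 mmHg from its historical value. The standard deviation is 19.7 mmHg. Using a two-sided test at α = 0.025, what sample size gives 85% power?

78

For a one-sample z-test, n = ((z_{α/2} + z_β)·σ/δ)².
z_{α/2} = 2.241 (two-sided α = 0.025); z_β = 1.036 (power 85% → β = 0.15).
n = (3.277 × 19.7 / 7.34)² = 77.36
Round up: n = 78.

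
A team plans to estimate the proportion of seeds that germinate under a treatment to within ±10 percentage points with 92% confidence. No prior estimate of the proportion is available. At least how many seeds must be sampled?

77

For a proportion with margin E = 0.1 at 92% confidence, z = 1.751.
With no prior estimate, use p = 0.5, which maximizes p(1−p) at 0.25.
n = 0.25 × (z/E)² = 0.25 × (1.751/0.1)² = 76.65
Round up: n = 77.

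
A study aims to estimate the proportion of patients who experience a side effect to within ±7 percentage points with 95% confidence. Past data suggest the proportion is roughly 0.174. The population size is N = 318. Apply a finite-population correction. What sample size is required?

84

For a proportion with margin E = 0.07 at 95% confidence, z = 1.960.
n = p̂(1−p̂)(z/E)² = 0.174 × 0.826 × (1.960/0.07)² = 112.68 — call this n₀.
Finite-population correction with N = 318: n = n₀ / (1 + (n₀−1)/N) = 112.68 / 1.351 = 83.40
Round up: n = 84.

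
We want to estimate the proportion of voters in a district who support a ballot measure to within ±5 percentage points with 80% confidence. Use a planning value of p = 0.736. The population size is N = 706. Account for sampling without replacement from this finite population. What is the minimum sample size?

For a proportion with margin E = 0.05 at 80% confidence, z = 1.282.
n = p̂(1−p̂)(z/E)² = 0.736 × 0.264 × (1.282/0.05)² = 127.74 — call this n₀.
Finite-population correction with N = 706: n = n₀ / (1 + (n₀−1)/N) = 127.74 / 1.18 = 108.25
Round up: n = 109.

n = 109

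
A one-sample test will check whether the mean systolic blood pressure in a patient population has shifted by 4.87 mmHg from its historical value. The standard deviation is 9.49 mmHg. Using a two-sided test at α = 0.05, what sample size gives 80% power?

n = 30

For a one-sample z-test, n = ((z_{α/2} + z_β)·σ/δ)².
z_{α/2} = 1.960 (two-sided α = 0.05); z_β = 0.842 (power 80% → β = 0.2).
n = (2.802 × 9.49 / 4.87)² = 29.81
Round up: n = 30.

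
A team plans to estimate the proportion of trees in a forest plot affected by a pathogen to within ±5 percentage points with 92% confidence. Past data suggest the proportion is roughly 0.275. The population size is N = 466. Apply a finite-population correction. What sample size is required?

161

For a proportion with margin E = 0.05 at 92% confidence, z = 1.751.
n = p̂(1−p̂)(z/E)² = 0.275 × 0.725 × (1.751/0.05)² = 244.51 — call this n₀.
Finite-population correction with N = 466: n = n₀ / (1 + (n₀−1)/N) = 244.51 / 1.523 = 160.54
Round up: n = 161.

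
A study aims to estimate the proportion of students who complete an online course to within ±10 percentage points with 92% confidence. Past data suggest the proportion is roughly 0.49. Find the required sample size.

77

For a proportion with margin E = 0.1 at 92% confidence, z = 1.751.
n = p̂(1−p̂)(z/E)² = 0.49 × 0.51 × (1.751/0.1)² = 76.62
Round up: n = 77.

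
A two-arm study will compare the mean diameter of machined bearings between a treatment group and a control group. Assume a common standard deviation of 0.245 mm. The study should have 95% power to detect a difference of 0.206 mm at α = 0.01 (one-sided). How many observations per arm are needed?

45 per group

For two equal groups, n per group = 2·((z_α + z_β)·σ/δ)².
z_α = 2.326; z_β = 1.645 (power 95%).
n = 2 × (3.971 × 0.245 / 0.206)² = 2 × 22.30 = 44.60
Round up: n = 45 per group.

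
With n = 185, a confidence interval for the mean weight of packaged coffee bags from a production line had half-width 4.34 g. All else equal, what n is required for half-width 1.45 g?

1658

Margin of error scales as 1/√n, so n₂ = n₁·(E₁/E₂)².
n₂ = 185 × (4.34/1.45)² = 185 × 8.959 = 1657.41
Round up: n₂ = 1658.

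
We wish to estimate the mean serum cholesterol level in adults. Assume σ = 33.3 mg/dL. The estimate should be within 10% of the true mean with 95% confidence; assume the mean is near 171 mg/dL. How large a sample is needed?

For a mean, the margin of error is E = z·σ/√n, so n = (zσ/E)².
At 95% confidence, z = 1.960.
E = 10% of 171 = 17.1 mg/dL.
n = (1.960 × 33.3 / 17.1)² = 14.57
Round up: n = 15.

15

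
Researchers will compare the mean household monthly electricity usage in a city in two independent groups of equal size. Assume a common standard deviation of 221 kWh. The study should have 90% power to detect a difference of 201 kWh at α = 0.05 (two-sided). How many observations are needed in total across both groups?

52 total

For two equal groups, n per group = 2·((z_{α/2} + z_β)·σ/δ)².
z_{α/2} = 1.960; z_β = 1.282 (power 90%).
n = 2 × (3.242 × 221 / 201)² = 2 × 12.71 = 25.42
Round up: n = 26 per group.
Total across both groups: 2 × 26 = 52.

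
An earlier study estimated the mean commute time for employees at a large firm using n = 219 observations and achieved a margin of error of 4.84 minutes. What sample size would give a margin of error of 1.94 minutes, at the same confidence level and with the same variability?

1364

Margin of error scales as 1/√n, so n₂ = n₁·(E₁/E₂)².
n₂ = 219 × (4.84/1.94)² = 219 × 6.224 = 1363.06
Round up: n₂ = 1364.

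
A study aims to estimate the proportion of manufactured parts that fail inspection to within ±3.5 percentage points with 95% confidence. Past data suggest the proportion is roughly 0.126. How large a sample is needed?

For a proportion with margin E = 0.035 at 95% confidence, z = 1.960.
n = p̂(1−p̂)(z/E)² = 0.126 × 0.874 × (1.960/0.035)² = 345.35
Round up: n = 346.

346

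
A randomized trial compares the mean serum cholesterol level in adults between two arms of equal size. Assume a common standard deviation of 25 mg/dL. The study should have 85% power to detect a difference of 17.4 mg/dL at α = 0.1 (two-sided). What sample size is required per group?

30 per group

For two equal groups, n per group = 2·((z_{α/2} + z_β)·σ/δ)².
z_{α/2} = 1.645; z_β = 1.036 (power 85%).
n = 2 × (2.681 × 25 / 17.4)² = 2 × 14.84 = 29.68
Round up: n = 30 per group.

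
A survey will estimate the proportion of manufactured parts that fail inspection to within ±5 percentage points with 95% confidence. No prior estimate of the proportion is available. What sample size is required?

For a proportion with margin E = 0.05 at 95% confidence, z = 1.960.
With no prior estimate, use p = 0.5, which maximizes p(1−p) at 0.25.
n = 0.25 × (z/E)² = 0.25 × (1.960/0.05)² = 384.16
Round up: n = 385.

385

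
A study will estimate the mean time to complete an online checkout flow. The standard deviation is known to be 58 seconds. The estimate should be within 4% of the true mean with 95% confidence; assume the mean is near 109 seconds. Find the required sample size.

680

For a mean, the margin of error is E = z·σ/√n, so n = (zσ/E)².
At 95% confidence, z = 1.960.
E = 4% of 109 = 4.36 seconds.
n = (1.960 × 58 / 4.36)² = 679.82
Round up: n = 680.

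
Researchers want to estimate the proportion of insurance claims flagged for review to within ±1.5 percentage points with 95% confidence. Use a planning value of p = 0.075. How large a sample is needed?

For a proportion with margin E = 0.015 at 95% confidence, z = 1.960.
n = p̂(1−p̂)(z/E)² = 0.075 × 0.925 × (1.960/0.015)² = 1184.49
Round up: n = 1185.

n = 1185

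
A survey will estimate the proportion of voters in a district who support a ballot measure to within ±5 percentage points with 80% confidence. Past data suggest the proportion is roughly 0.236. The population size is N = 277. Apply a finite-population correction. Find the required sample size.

84

For a proportion with margin E = 0.05 at 80% confidence, z = 1.282.
n = p̂(1−p̂)(z/E)² = 0.236 × 0.764 × (1.282/0.05)² = 118.53 — call this n₀.
Finite-population correction with N = 277: n = n₀ / (1 + (n₀−1)/N) = 118.53 / 1.424 = 83.24
Round up: n = 84.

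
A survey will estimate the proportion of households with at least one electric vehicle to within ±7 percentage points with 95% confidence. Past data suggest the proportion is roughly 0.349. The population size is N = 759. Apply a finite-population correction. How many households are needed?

145

For a proportion with margin E = 0.07 at 95% confidence, z = 1.960.
n = p̂(1−p̂)(z/E)² = 0.349 × 0.651 × (1.960/0.07)² = 178.12 — call this n₀.
Finite-population correction with N = 759: n = n₀ / (1 + (n₀−1)/N) = 178.12 / 1.233 = 144.46
Round up: n = 145.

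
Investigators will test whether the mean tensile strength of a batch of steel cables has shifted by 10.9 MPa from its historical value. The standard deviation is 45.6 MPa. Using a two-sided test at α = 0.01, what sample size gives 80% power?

For a one-sample z-test, n = ((z_{α/2} + z_β)·σ/δ)².
z_{α/2} = 2.576 (two-sided α = 0.01); z_β = 0.842 (power 80% → β = 0.2).
n = (3.418 × 45.6 / 10.9)² = 204.47
Round up: n = 205.

205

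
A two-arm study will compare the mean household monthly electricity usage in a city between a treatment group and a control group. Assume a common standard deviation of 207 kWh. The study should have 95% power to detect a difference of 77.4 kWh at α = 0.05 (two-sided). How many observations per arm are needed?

186 per group

For two equal groups, n per group = 2·((z_{α/2} + z_β)·σ/δ)².
z_{α/2} = 1.960; z_β = 1.645 (power 95%).
n = 2 × (3.605 × 207 / 77.4)² = 2 × 92.95 = 185.90
Round up: n = 186 per group.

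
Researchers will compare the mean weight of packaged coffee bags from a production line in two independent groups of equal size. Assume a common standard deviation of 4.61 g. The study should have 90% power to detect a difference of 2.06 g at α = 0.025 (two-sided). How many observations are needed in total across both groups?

250 total

For two equal groups, n per group = 2·((z_{α/2} + z_β)·σ/δ)².
z_{α/2} = 2.241; z_β = 1.282 (power 90%).
n = 2 × (3.523 × 4.61 / 2.06)² = 2 × 62.16 = 124.32
Round up: n = 125 per group.
Total across both groups: 2 × 125 = 250.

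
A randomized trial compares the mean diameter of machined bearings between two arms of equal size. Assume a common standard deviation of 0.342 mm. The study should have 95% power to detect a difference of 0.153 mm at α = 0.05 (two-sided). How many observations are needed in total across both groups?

260 total

For two equal groups, n per group = 2·((z_{α/2} + z_β)·σ/δ)².
z_{α/2} = 1.960; z_β = 1.645 (power 95%).
n = 2 × (3.605 × 0.342 / 0.153)² = 2 × 64.94 = 129.88
Round up: n = 130 per group.
Total across both groups: 2 × 130 = 260.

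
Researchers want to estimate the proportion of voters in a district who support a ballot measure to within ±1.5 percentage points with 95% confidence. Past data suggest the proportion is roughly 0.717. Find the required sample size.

3465

For a proportion with margin E = 0.015 at 95% confidence, z = 1.960.
n = p̂(1−p̂)(z/E)² = 0.717 × 0.283 × (1.960/0.015)² = 3464.46
Round up: n = 3465.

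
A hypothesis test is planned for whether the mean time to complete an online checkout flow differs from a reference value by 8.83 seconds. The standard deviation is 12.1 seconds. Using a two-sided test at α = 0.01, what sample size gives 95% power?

34

For a one-sample z-test, n = ((z_{α/2} + z_β)·σ/δ)².
z_{α/2} = 2.576 (two-sided α = 0.01); z_β = 1.645 (power 95% → β = 0.05).
n = (4.221 × 12.1 / 8.83)² = 33.46
Round up: n = 34.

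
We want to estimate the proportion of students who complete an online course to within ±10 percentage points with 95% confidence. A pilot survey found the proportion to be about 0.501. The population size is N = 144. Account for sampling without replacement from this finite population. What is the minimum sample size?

58

For a proportion with margin E = 0.1 at 95% confidence, z = 1.960.
n = p̂(1−p̂)(z/E)² = 0.501 × 0.499 × (1.960/0.1)² = 96.04 — call this n₀.
Finite-population correction with N = 144: n = n₀ / (1 + (n₀−1)/N) = 96.04 / 1.66 = 57.86
Round up: n = 58.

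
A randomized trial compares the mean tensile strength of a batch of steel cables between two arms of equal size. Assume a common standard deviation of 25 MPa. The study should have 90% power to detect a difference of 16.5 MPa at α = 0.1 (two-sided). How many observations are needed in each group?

40 per group

For two equal groups, n per group = 2·((z_{α/2} + z_β)·σ/δ)².
z_{α/2} = 1.645; z_β = 1.282 (power 90%).
n = 2 × (2.927 × 25 / 16.5)² = 2 × 19.67 = 39.34
Round up: n = 40 per group.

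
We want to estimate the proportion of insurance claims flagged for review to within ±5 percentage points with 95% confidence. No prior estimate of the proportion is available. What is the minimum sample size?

For a proportion with margin E = 0.05 at 95% confidence, z = 1.960.
With no prior estimate, use p = 0.5, which maximizes p(1−p) at 0.25.
n = 0.25 × (z/E)² = 0.25 × (1.960/0.05)² = 384.16
Round up: n = 385.

n = 385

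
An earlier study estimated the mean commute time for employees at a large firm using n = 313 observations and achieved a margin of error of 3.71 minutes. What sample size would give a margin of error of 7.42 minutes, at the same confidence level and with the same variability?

Margin of error scales as 1/√n, so n₂ = n₁·(E₁/E₂)².
n₂ = 313 × (3.71/7.42)² = 313 × 0.25 = 78.25
Round up: n₂ = 79.

79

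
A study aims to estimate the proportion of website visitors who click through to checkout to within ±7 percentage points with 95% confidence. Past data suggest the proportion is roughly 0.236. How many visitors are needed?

n = 142

For a proportion with margin E = 0.07 at 95% confidence, z = 1.960.
n = p̂(1−p̂)(z/E)² = 0.236 × 0.764 × (1.960/0.07)² = 141.36
Round up: n = 142.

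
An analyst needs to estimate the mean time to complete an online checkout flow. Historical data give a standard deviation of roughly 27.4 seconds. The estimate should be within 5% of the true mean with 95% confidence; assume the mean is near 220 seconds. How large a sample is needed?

n = 24

For a mean, the margin of error is E = z·σ/√n, so n = (zσ/E)².
At 95% confidence, z = 1.960.
E = 5% of 220 = 11 seconds.
n = (1.960 × 27.4 / 11)² = 23.84
Round up: n = 24.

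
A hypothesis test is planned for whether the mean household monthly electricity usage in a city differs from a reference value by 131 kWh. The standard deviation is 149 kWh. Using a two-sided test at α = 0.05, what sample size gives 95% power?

For a one-sample z-test, n = ((z_{α/2} + z_β)·σ/δ)².
z_{α/2} = 1.960 (two-sided α = 0.05); z_β = 1.645 (power 95% → β = 0.05).
n = (3.605 × 149 / 131)² = 16.81
Round up: n = 17.

17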